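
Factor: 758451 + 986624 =1745075 = 5^2*29^2*83^1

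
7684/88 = 1921/22 = 87.32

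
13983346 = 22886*611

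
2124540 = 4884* 435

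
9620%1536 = 404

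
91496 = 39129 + 52367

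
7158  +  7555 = 14713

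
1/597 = 1/597 = 0.00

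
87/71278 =87/71278=0.00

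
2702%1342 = 18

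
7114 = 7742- 628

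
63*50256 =3166128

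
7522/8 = 940 + 1/4 = 940.25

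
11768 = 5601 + 6167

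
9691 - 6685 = 3006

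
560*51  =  28560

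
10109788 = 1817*5564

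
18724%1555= 64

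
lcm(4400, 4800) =52800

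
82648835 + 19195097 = 101843932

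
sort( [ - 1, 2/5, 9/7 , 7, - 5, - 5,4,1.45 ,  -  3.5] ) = [ - 5,- 5,  -  3.5, - 1,  2/5, 9/7,1.45, 4, 7]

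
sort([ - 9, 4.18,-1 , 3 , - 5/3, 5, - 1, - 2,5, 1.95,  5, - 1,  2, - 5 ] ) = [ - 9, - 5, - 2, - 5/3, - 1,-1,-1,1.95,2, 3,4.18, 5, 5,  5] 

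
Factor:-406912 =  - 2^7 * 11^1*17^2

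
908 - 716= 192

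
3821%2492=1329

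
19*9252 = 175788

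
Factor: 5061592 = 2^3  *  632699^1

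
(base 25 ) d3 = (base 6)1304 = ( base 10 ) 328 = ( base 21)FD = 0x148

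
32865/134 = 245 + 35/134 =245.26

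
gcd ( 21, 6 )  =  3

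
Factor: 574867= 29^1*43^1 * 461^1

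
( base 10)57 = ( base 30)1r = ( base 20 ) 2H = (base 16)39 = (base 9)63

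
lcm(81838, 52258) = 4337414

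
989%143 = 131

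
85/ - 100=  - 1 + 3/20  =  - 0.85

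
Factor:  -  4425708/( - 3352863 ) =2^2*7^1*19^1*47^1*59^1*971^ ( - 1 )*1151^( - 1)= 1475236/1117621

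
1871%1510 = 361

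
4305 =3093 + 1212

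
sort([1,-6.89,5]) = [ - 6.89,  1, 5]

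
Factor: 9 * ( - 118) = -1062 = - 2^1*3^2* 59^1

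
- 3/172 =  - 3/172 = -0.02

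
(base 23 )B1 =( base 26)9k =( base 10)254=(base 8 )376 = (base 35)79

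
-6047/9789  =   - 1 + 3742/9789 = - 0.62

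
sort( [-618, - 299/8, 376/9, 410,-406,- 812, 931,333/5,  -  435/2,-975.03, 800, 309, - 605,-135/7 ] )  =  [ - 975.03,-812 ,  -  618, - 605, - 406, -435/2, - 299/8, - 135/7,376/9, 333/5,309, 410, 800, 931 ]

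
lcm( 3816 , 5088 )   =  15264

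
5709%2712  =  285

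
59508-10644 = 48864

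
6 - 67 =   -  61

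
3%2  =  1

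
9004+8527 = 17531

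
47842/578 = 23921/289= 82.77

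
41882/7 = 5983 + 1/7 = 5983.14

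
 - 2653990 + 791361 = -1862629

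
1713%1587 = 126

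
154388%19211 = 700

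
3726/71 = 52 + 34/71  =  52.48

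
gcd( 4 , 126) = 2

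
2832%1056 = 720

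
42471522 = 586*72477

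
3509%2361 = 1148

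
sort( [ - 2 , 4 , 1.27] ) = [ - 2, 1.27, 4]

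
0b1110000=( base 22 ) 52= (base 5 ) 422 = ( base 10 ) 112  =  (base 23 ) 4K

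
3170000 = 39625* 80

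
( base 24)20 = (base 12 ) 40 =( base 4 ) 300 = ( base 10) 48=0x30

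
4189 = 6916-2727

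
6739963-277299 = 6462664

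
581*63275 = 36762775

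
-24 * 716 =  - 17184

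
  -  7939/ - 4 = 1984 + 3/4 = 1984.75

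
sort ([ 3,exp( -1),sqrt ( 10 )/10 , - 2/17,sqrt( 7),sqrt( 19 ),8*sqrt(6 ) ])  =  [  -  2/17  ,  sqrt( 10) /10,exp ( - 1 ),sqrt (7 ) , 3,sqrt(  19 ),8*sqrt(6) ] 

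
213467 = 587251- 373784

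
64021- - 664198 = 728219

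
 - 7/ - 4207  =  1/601  =  0.00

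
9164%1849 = 1768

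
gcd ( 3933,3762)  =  171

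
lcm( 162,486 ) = 486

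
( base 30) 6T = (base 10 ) 209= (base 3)21202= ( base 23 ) 92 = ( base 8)321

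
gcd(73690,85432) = 2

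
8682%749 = 443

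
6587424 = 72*91492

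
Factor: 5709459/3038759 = 3^1 * 7^1*929^( -1 )* 3271^( - 1) *271879^1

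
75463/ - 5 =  -75463/5 = -15092.60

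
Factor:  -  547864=- 2^3*68483^1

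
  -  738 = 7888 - 8626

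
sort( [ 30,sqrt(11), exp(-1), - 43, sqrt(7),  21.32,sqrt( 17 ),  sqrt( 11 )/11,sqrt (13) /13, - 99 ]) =[ - 99,-43, sqrt( 13 ) /13, sqrt( 11) /11 , exp( - 1) , sqrt( 7), sqrt( 11),sqrt(17), 21.32,30] 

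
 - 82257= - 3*27419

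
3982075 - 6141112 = - 2159037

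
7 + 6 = 13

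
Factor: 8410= 2^1*5^1*29^2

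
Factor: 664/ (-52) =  - 2^1*13^(  -  1)*83^1= - 166/13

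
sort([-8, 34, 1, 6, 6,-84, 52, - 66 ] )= [ - 84, - 66,-8, 1,6,  6,34,52]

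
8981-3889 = 5092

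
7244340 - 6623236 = 621104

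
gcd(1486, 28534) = 2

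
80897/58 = 80897/58 = 1394.78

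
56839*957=54394923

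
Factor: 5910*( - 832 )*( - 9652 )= 47460042240 = 2^9*3^1*5^1*13^1*19^1*127^1*197^1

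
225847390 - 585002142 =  - 359154752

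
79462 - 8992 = 70470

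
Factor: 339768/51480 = 3^1 * 5^( - 1) * 11^1 = 33/5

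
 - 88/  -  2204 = 22/551 = 0.04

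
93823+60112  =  153935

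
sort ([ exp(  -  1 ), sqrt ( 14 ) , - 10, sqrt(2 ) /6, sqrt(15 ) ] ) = [-10, sqrt(2) /6, exp( - 1),sqrt ( 14), sqrt (15)]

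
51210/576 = 88+29/32=88.91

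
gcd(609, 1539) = 3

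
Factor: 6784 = 2^7*53^1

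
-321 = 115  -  436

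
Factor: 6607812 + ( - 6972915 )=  - 3^2 * 113^1 * 359^1  =  - 365103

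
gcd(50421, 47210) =1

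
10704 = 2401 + 8303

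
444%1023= 444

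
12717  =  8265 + 4452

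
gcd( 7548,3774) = 3774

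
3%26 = 3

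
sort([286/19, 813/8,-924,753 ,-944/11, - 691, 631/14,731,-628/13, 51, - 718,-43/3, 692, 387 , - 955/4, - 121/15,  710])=[  -  924 , - 718,-691, -955/4, - 944/11, - 628/13, - 43/3, - 121/15, 286/19,631/14,51,  813/8, 387 , 692 , 710,731, 753 ] 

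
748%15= 13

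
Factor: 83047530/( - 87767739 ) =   -  2^1 * 3^(-2 )*5^1*2768251^1*3250657^(-1 ) = - 27682510/29255913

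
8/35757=8/35757 = 0.00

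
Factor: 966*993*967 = 927583146 = 2^1 * 3^2*7^1*23^1*331^1*967^1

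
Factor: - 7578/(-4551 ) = 2526/1517  =  2^1 * 3^1* 37^( - 1 ) *41^(-1)*421^1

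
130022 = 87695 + 42327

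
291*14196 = 4131036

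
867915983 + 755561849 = 1623477832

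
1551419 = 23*67453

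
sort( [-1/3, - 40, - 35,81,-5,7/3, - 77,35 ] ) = [  -  77,-40,-35, - 5,-1/3, 7/3,35 , 81 ]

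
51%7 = 2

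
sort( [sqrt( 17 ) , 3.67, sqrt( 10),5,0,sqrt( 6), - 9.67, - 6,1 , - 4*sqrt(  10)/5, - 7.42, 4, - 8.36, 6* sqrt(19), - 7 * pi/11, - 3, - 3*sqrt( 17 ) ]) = [ - 3*sqrt( 17), - 9.67, - 8.36, - 7.42, - 6, - 3 ,-4 * sqrt( 10)/5, - 7*pi/11 , 0,  1, sqrt(6 ), sqrt(10), 3.67,4,  sqrt( 17 ), 5, 6*sqrt (19)]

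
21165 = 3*7055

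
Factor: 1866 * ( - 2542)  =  -4743372 = - 2^2*3^1 * 31^1*41^1 *311^1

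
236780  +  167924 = 404704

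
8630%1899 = 1034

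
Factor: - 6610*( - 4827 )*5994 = 191247381180=2^2*3^5*5^1*37^1*661^1 *1609^1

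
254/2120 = 127/1060 = 0.12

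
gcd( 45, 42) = 3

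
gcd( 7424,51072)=128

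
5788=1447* 4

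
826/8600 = 413/4300 = 0.10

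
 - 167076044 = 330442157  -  497518201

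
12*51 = 612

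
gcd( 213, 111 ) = 3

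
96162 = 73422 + 22740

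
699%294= 111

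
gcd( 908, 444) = 4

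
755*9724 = 7341620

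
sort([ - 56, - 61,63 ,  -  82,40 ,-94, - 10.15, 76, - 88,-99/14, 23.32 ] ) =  [ - 94, - 88,- 82, - 61, - 56, - 10.15 , - 99/14 , 23.32, 40,63 , 76]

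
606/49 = 12  +  18/49 = 12.37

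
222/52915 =222/52915 = 0.00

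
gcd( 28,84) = 28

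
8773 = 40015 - 31242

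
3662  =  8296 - 4634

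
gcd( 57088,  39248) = 3568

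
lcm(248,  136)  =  4216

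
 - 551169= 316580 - 867749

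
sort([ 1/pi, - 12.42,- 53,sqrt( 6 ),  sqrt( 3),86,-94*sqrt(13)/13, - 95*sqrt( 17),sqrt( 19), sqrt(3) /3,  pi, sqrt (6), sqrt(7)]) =[ - 95  *sqrt(17), - 53, - 94*sqrt(13)/13,  -  12.42,1/pi,sqrt( 3 ) /3,sqrt(3),sqrt(6),sqrt(6), sqrt(7),pi,sqrt (19),86]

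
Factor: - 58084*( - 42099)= 2^2  *3^1*13^1*1117^1*14033^1 = 2445278316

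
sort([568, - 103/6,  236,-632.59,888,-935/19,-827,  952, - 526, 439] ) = [ - 827, - 632.59, - 526,-935/19,- 103/6, 236, 439,568, 888, 952] 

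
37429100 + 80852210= 118281310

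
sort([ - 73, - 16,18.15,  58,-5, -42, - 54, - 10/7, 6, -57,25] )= [-73, - 57, - 54, - 42, - 16, - 5 , - 10/7,6, 18.15,25, 58]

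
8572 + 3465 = 12037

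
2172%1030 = 112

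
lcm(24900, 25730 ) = 771900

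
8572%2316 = 1624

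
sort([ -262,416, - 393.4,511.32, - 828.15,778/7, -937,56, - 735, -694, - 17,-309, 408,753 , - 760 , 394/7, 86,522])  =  [-937, - 828.15,  -  760,-735, - 694,  -  393.4, - 309 , - 262, - 17,56, 394/7 , 86,778/7, 408,416, 511.32,  522,753] 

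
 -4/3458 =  -2/1729 = - 0.00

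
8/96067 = 8/96067 = 0.00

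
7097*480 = 3406560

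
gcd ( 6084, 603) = 9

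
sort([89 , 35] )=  [35,89 ]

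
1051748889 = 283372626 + 768376263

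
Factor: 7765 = 5^1*1553^1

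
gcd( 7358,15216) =2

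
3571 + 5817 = 9388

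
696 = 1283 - 587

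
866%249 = 119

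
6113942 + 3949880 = 10063822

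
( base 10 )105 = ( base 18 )5F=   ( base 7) 210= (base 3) 10220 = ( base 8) 151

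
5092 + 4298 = 9390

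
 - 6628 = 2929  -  9557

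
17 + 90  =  107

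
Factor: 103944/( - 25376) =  - 2^( - 2)*3^1*13^(-1)*71^1= - 213/52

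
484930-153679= 331251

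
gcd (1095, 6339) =3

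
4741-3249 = 1492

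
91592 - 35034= 56558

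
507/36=169/12 = 14.08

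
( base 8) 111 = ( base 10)73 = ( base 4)1021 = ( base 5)243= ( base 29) 2f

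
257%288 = 257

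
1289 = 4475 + -3186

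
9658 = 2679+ 6979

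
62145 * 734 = 45614430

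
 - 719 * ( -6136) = 4411784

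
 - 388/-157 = 2+ 74/157= 2.47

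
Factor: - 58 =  - 2^1*29^1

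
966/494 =483/247 = 1.96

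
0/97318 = 0  =  0.00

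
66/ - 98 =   -  33/49 = -  0.67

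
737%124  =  117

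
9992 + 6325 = 16317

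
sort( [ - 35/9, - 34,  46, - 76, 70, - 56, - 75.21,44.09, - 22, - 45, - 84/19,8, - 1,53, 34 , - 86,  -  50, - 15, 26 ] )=[ - 86, - 76,-75.21, - 56, - 50,-45, - 34, - 22,-15  ,-84/19, - 35/9,- 1 , 8, 26,34, 44.09 , 46, 53 , 70 ] 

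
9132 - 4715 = 4417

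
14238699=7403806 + 6834893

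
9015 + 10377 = 19392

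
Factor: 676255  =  5^1*211^1 *641^1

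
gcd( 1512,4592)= 56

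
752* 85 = 63920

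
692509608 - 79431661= 613077947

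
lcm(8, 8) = 8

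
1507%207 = 58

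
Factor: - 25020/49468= -3^2*5^1*83^(-1)*139^1*149^ (-1 )  =  -6255/12367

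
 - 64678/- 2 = 32339/1 =32339.00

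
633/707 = 633/707 = 0.90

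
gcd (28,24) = 4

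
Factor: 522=2^1 * 3^2 * 29^1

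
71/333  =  71/333 = 0.21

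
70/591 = 70/591= 0.12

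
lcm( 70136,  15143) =1332584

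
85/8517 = 5/501 = 0.01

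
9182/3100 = 2 + 1491/1550 = 2.96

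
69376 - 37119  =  32257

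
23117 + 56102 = 79219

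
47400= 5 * 9480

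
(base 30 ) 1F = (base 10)45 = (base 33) 1c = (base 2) 101101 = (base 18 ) 29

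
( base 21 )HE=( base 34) AV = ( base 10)371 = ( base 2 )101110011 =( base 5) 2441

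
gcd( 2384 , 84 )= 4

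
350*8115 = 2840250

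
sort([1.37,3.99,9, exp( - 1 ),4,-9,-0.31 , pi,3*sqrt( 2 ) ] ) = [ - 9, -0.31,exp( - 1),1.37, pi, 3.99,4,3*sqrt (2 ), 9 ] 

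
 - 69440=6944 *( -10 ) 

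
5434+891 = 6325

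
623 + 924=1547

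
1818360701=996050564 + 822310137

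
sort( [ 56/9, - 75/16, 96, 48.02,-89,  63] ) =[ - 89, - 75/16,56/9,48.02,63,96 ] 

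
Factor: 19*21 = 399 = 3^1*7^1 * 19^1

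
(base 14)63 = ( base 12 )73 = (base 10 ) 87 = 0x57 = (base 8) 127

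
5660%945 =935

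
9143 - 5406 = 3737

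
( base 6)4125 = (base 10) 917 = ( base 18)2eh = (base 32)SL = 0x395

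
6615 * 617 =4081455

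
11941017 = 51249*233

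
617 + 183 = 800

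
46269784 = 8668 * 5338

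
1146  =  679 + 467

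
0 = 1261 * 0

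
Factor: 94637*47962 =2^1*101^1*937^1 * 23981^1 = 4538979794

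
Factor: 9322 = 2^1*  59^1*79^1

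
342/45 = 7 + 3/5 =7.60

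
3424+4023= 7447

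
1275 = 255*5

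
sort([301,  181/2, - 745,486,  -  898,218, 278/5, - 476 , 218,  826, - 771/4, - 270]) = [ - 898,-745,-476 , - 270,-771/4,278/5,181/2,218,218, 301, 486, 826 ]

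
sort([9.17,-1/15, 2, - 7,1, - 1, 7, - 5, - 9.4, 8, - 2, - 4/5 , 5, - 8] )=[ - 9.4, - 8, - 7, - 5, - 2, - 1, - 4/5, - 1/15  ,  1, 2, 5, 7, 8 , 9.17]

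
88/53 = 88/53 = 1.66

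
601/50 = 601/50= 12.02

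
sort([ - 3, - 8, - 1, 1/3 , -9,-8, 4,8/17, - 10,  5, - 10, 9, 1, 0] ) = [ - 10, - 10, -9 , - 8, - 8 , - 3,-1,0 , 1/3,8/17, 1,  4, 5, 9]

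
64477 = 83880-19403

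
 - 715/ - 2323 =715/2323 = 0.31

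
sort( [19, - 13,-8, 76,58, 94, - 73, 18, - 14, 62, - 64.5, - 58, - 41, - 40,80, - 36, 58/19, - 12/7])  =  [ - 73,- 64.5, - 58, - 41, - 40, - 36,- 14,  -  13, - 8, - 12/7, 58/19,18,  19,58, 62, 76, 80,94]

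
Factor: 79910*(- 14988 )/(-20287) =1197691080/20287 = 2^3*3^1 * 5^1*61^1*131^1 *1249^1*20287^(-1 )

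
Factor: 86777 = 107^1*811^1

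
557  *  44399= 24730243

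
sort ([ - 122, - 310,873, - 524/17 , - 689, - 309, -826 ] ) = [  -  826, - 689,  -  310,- 309 , - 122, - 524/17, 873]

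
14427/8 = 14427/8 = 1803.38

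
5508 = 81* 68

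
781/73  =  781/73 = 10.70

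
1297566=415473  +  882093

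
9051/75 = 120 + 17/25 = 120.68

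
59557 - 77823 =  - 18266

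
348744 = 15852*22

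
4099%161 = 74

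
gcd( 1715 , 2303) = 49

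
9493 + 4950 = 14443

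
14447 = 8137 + 6310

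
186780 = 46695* 4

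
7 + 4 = 11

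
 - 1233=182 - 1415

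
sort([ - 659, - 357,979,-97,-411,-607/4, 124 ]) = [ - 659, - 411, - 357, - 607/4, -97, 124 , 979 ]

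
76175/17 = 4480+15/17= 4480.88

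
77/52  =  77/52=1.48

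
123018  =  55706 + 67312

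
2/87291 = 2/87291= 0.00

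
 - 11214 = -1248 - 9966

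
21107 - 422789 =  - 401682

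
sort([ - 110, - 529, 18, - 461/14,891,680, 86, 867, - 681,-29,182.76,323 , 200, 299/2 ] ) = [- 681, - 529, - 110, - 461/14, - 29, 18, 86, 299/2 , 182.76,200,323, 680, 867,  891 ]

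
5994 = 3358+2636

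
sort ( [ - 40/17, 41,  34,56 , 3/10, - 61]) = [ - 61, - 40/17, 3/10, 34,  41, 56] 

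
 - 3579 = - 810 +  - 2769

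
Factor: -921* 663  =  -3^2*  13^1*17^1*307^1 = - 610623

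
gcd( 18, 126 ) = 18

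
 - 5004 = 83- 5087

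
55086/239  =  230 + 116/239 = 230.49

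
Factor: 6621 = 3^1 * 2207^1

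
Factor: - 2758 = - 2^1*7^1 * 197^1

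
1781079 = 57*31247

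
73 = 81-8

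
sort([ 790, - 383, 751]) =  [ - 383, 751 , 790]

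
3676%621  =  571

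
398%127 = 17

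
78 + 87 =165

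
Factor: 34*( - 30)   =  -1020 = - 2^2*3^1*5^1*17^1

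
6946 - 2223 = 4723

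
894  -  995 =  - 101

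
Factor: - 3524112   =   - 2^4*3^2*24473^1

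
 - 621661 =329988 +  -951649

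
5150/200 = 25 + 3/4 = 25.75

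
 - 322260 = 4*( - 80565 ) 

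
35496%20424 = 15072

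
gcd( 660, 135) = 15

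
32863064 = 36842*892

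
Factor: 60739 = 7^1*8677^1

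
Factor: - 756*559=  - 422604 = - 2^2*3^3*7^1*13^1*43^1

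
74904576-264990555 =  - 190085979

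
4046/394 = 10 + 53/197  =  10.27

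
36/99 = 4/11 = 0.36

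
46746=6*7791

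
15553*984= 15304152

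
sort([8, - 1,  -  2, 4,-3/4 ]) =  [-2 , - 1,-3/4,4, 8]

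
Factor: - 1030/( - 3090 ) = 1/3 = 3^( - 1)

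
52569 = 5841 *9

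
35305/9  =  3922 + 7/9 = 3922.78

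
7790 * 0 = 0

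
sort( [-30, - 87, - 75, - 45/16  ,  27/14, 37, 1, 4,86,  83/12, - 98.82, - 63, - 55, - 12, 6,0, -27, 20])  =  [ -98.82,  -  87, - 75, - 63, - 55, - 30,-27, - 12, - 45/16, 0, 1, 27/14, 4,6, 83/12 , 20, 37, 86 ]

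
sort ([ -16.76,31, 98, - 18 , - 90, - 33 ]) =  [ - 90, - 33, -18, - 16.76 , 31, 98]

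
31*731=22661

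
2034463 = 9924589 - 7890126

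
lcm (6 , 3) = 6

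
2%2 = 0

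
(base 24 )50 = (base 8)170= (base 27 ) 4c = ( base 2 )1111000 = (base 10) 120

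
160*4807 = 769120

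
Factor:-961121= -7^1*137303^1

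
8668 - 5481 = 3187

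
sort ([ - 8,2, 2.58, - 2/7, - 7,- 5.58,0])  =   [ - 8 , - 7, -5.58, - 2/7,0,2,2.58 ] 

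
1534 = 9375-7841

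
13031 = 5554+7477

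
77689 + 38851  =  116540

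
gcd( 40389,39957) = 3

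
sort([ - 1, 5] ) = [ - 1,5] 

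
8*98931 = 791448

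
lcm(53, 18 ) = 954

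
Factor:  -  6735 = - 3^1*5^1*449^1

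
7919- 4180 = 3739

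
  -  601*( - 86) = 51686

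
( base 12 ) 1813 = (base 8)5517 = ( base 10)2895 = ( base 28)3JB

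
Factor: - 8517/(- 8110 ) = 2^ (-1)*3^1*5^(  -  1 )*17^1*  167^1*811^( - 1)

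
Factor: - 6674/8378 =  - 47/59=- 47^1*59^( - 1)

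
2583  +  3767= 6350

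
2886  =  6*481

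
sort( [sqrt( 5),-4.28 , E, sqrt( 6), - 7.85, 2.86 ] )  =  [ - 7.85, - 4.28,sqrt( 5 ), sqrt( 6 ), E, 2.86] 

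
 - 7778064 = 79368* (  -  98) 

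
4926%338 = 194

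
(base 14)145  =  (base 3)100112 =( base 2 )100000001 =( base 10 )257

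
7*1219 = 8533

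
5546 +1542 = 7088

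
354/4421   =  354/4421=0.08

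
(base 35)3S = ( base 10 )133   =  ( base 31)49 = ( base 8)205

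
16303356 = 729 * 22364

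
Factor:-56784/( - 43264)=21/16 = 2^(-4)*3^1 * 7^1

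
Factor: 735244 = 2^2*397^1*463^1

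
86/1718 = 43/859 =0.05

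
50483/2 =25241 + 1/2  =  25241.50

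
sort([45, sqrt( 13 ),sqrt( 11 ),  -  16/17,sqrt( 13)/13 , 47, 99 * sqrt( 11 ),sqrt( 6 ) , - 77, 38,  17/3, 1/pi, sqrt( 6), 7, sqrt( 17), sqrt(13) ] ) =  [ - 77,-16/17,sqrt( 13)/13, 1/pi , sqrt(6 ),sqrt( 6),  sqrt( 11 ),sqrt( 13),sqrt( 13),sqrt( 17), 17/3,7, 38,45,47, 99*sqrt( 11 )]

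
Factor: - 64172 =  - 2^2*61^1*263^1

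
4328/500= 1082/125 = 8.66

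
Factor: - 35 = - 5^1*7^1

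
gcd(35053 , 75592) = 1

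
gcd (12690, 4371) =141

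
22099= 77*287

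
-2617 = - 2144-473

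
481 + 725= 1206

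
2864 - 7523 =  - 4659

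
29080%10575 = 7930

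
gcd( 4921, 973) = 7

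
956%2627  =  956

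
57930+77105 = 135035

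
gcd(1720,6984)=8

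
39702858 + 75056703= 114759561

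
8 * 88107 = 704856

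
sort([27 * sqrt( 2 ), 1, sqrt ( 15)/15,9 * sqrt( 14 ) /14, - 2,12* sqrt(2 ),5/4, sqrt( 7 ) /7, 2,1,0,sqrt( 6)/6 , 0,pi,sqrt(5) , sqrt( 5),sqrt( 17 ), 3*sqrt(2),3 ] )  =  [ - 2,0,0,  sqrt(15 )/15,sqrt(7 ) /7,  sqrt ( 6)/6, 1,  1,5/4,2,sqrt(5 ),sqrt( 5),9 * sqrt ( 14) /14,3,pi,sqrt(17 ), 3*sqrt (2),12*sqrt(2), 27*sqrt(2)] 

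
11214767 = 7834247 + 3380520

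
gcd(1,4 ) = 1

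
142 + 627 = 769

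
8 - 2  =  6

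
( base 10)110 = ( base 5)420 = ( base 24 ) 4E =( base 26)46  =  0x6e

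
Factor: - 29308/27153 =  - 2^2*3^( - 2)*7^( - 1)*17^1= - 68/63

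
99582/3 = 33194 = 33194.00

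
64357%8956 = 1665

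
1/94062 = 1/94062 = 0.00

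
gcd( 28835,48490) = 5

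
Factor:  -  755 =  - 5^1*151^1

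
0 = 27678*0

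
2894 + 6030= 8924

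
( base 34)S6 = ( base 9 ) 1274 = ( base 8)1676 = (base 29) 141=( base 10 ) 958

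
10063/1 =10063 = 10063.00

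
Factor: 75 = 3^1* 5^2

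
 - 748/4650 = - 1 + 1951/2325 = -0.16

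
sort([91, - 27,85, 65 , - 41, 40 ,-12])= [ - 41 , - 27, - 12,  40, 65,85, 91 ]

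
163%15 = 13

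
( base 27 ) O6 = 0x28e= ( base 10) 654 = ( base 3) 220020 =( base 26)p4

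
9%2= 1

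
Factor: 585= 3^2*5^1*13^1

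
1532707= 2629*583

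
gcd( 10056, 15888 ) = 24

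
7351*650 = 4778150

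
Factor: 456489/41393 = 783/71 = 3^3*29^1*71^( - 1) 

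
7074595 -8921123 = -1846528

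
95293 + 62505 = 157798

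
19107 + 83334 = 102441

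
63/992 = 63/992 = 0.06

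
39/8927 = 39/8927 = 0.00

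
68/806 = 34/403 = 0.08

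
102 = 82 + 20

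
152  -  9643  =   - 9491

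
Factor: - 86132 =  - 2^2*61^1*353^1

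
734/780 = 367/390 = 0.94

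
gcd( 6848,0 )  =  6848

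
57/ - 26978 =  - 1 + 26921/26978= -0.00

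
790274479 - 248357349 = 541917130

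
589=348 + 241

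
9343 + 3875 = 13218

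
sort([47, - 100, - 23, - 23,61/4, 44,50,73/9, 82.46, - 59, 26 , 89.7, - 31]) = [ - 100, - 59,- 31 , - 23, - 23,73/9,61/4,  26, 44,47,50, 82.46,89.7]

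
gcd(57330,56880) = 90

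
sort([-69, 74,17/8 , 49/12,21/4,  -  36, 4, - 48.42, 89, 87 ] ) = [ - 69,  -  48.42, - 36, 17/8, 4, 49/12 , 21/4,74 , 87, 89]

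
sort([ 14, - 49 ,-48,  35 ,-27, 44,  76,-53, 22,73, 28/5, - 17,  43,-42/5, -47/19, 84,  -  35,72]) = [-53, - 49,  -  48, -35, - 27,  -  17, - 42/5, - 47/19, 28/5,14,  22, 35, 43,44, 72, 73,76 , 84 ] 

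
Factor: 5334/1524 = 2^( - 1 )*7^1 = 7/2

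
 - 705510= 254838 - 960348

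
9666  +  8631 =18297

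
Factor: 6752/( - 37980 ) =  - 8/45 = - 2^3*3^( - 2 )*5^ (-1)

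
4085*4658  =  19027930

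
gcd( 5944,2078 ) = 2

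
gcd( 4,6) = 2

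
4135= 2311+1824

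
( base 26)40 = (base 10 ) 104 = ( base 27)3N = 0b1101000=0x68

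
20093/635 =31+408/635=31.64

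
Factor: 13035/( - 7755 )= - 47^ ( - 1 )*79^1 =-  79/47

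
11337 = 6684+4653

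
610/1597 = 610/1597 = 0.38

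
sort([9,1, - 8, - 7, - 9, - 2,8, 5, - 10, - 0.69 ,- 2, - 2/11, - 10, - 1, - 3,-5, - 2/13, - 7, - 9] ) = [ - 10, - 10, - 9, - 9, - 8, - 7, - 7, - 5, - 3,  -  2, - 2,- 1, - 0.69, - 2/11, - 2/13,1, 5, 8,9 ] 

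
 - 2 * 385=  - 770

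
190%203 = 190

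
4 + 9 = 13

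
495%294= 201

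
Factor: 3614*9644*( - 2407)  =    -  2^3*13^1*29^1*83^1*139^1*2411^1 = - 83892172312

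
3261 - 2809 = 452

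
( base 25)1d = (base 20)1I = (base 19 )20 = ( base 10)38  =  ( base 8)46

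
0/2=0 = 0.00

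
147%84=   63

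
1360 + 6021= 7381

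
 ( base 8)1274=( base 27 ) PP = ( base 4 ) 22330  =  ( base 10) 700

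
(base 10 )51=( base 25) 21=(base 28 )1n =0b110011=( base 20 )2b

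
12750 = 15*850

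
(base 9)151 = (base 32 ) 3v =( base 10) 127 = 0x7f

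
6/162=1/27 = 0.04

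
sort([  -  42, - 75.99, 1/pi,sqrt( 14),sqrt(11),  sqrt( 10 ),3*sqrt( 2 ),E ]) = [ - 75.99 , - 42,1/pi,  E , sqrt( 10), sqrt( 11 ),sqrt ( 14), 3*sqrt (2 ) ] 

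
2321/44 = 211/4 = 52.75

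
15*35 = 525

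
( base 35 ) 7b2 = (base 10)8962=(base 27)C7P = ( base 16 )2302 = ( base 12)522A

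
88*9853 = 867064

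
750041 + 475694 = 1225735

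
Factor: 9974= 2^1*4987^1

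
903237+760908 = 1664145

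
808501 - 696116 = 112385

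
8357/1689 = 4 + 1601/1689= 4.95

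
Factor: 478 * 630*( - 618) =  - 2^3*3^3*  5^1*7^1 * 103^1*239^1   =  -186104520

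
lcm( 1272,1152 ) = 61056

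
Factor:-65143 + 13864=- 51279 = -3^1*17093^1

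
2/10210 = 1/5105 = 0.00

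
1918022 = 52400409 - 50482387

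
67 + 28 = 95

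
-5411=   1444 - 6855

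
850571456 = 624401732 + 226169724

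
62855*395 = 24827725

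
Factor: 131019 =3^1*7^1*17^1 * 367^1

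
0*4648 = 0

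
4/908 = 1/227 = 0.00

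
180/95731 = 180/95731  =  0.00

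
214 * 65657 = 14050598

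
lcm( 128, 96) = 384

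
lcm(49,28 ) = 196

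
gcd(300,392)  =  4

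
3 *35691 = 107073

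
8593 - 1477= 7116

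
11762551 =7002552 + 4759999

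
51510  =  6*8585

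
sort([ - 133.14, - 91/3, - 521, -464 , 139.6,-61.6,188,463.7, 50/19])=[  -  521, - 464, -133.14, - 61.6, - 91/3,50/19,139.6,188,463.7 ] 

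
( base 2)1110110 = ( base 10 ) 118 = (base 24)4m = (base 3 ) 11101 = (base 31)3P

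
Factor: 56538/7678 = 81/11 = 3^4*11^( - 1)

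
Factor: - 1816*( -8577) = 2^3*3^2*227^1*953^1 = 15575832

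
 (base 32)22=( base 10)66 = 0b1000010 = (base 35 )1v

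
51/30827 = 51/30827 = 0.00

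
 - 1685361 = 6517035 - 8202396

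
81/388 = 81/388 = 0.21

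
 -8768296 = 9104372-17872668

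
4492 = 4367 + 125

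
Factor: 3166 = 2^1*1583^1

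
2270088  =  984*2307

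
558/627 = 186/209= 0.89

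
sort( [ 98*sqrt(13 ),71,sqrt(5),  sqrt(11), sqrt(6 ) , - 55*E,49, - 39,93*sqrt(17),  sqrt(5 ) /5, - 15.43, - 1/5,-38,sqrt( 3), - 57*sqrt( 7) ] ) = [ - 57*sqrt(7),-55*E,-39, - 38,-15.43,  -  1/5,sqrt(5) /5,sqrt (3 ), sqrt( 5 ) , sqrt (6),  sqrt( 11), 49,71, 98  *  sqrt(13 ),  93*sqrt( 17) ]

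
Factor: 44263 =44263^1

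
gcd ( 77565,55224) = 3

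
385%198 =187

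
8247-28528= -20281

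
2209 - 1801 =408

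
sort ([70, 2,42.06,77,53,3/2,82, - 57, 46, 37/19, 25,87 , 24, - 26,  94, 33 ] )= [ - 57, - 26,3/2, 37/19,2, 24,25,33,42.06,46, 53, 70, 77,82, 87, 94]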